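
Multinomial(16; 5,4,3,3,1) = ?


16! = 20922789888000
Denominator: 5!=120 * 4!=24 * 3!=6 * 3!=6 * 1!=1
Coefficient = 20922789888000 / 103680 = 201801600

201801600


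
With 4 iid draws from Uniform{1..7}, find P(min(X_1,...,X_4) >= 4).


P(min >= 4) = P(all X_i >= 4) = (P(X_1 >= 4))^4
= (4/7)^4 = 256/2401

256/2401


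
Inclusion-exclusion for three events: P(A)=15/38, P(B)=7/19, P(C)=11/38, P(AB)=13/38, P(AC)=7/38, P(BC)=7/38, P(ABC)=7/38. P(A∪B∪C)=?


P(A∪B∪C) = P(A)+P(B)+P(C) - P(AB)-P(AC)-P(BC) + P(ABC)
= 15/38+7/19+11/38 - 13/38-7/38-7/38 + 7/38
= 10/19

10/19


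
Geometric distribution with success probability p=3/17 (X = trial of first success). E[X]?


For geometric (trials until first success), E[X] = 1/p = 1/(3/17) = 17/3

17/3


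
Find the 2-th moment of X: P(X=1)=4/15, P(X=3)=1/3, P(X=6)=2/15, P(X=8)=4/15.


E[X^2] = sum(x^2 * P(x))
= 1*4/15 + 9*1/3 + 36*2/15 + 64*4/15
= 377/15

377/15


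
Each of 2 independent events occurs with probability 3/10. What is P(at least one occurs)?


P(at least one) = 1 - P(none)
P(none) = (1 - 3/10)^2 = (7/10)^2 = 49/100
P(at least one) = 1 - 49/100 = 51/100

51/100


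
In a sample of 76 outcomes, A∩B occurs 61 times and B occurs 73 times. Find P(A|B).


P(A|B) = P(A∩B)/P(B) = (61/76)/(73/76) = 61/73

61/73


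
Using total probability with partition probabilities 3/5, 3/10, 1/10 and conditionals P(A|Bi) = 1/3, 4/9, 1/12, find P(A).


P(A) = P(A|B1)P(B1) + P(A|B2)P(B2) + P(A|B3)P(B3)
= 1/3*3/5 + 4/9*3/10 + 1/12*1/10
= 1/5 + 2/15 + 1/120 = 41/120

41/120


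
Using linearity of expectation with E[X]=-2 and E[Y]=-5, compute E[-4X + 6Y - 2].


E[-4X + 6Y - 2] = -4*E[X] + 6*E[Y] - 2
= (-4)*(-2) + (6)*(-5) + (-2)
= 8 - 30 - 2 = -24

-24


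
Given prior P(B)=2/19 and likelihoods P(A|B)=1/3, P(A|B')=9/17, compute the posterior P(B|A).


P(A) = P(A|B)P(B) + P(A|B')P(B') = 1/3*2/19 + 9/17*17/19 = 29/57
P(B|A) = P(A|B)P(B)/P(A) = (2/57)/(29/57) = 2/29

2/29


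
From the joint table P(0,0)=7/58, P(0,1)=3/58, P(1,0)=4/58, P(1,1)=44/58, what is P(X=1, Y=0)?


Read from table: P(X=1, Y=0) = 4/58 = 2/29

2/29


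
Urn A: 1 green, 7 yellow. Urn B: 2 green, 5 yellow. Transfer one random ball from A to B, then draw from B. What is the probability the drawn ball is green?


P(transfer green) = 1/8; P(transfer yellow) = 7/8
If green transferred: Urn II has 3 green of 8, so P(green|green moved) = 3/8
If yellow transferred: Urn II has 2 green of 8, so P(green|yellow moved) = 1/4
By total probability: P(green) = 1/8*3/8 + 7/8*1/4 = 17/64

17/64


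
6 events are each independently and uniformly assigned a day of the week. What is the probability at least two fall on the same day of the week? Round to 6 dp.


P(all different) = prod((7-i)/7 for i=0..5) = 0.042839
P(at least one match) = 1 - 0.042839 = 0.957161

0.957161


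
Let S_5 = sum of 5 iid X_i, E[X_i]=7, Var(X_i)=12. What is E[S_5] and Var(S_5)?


E[S_n] = n*mu = 5*7 = 35
Var(S_n) = n*sigma^2 = 5*12 = 60

E[S_5]=35, Var(S_5)=60


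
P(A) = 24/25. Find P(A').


P(A') = 1 - P(A) = 1 - 24/25 = 1/25

1/25


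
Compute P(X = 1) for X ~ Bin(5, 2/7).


P(X=1) = C(5,1) * p^1 * (1-p)^4
= 5 * 2/7 * 625/2401
= 6250/16807

6250/16807


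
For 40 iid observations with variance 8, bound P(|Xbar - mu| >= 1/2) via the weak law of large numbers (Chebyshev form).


Var(Xbar) = Var(X)/n = 8/40
Chebyshev: P(|Xbar-mu| >= 1/2) <= Var(Xbar)/(1/2)^2 = (1/5)/(1/4) = 4/5

4/5


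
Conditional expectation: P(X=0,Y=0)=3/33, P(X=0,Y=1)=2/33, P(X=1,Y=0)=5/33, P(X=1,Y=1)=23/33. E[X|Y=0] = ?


P(Y=0) = 8/33
E[X|Y=0] = (0*3 + 1*5)/8 = 5/8

5/8


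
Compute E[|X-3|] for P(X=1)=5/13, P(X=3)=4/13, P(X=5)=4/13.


E[|X-3|] = sum(g(x)*P(x))
= 2*5/13 + 0*4/13 + 2*4/13
= 18/13

18/13


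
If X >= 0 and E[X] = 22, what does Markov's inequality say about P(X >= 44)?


Markov: P(X >= a) <= E[X]/a
P(X >= 44) <= 22/44 = 1/2

1/2


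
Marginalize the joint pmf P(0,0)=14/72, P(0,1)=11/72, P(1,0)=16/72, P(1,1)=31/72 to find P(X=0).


P(X=0) = P(0,0)+P(0,1) = 14/72 + 11/72 = 25/72

25/72


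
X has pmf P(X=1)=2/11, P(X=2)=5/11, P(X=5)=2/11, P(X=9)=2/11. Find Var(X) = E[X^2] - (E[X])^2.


E[X] = 40/11, E[X^2] = 234/11
Var(X) = E[X^2] - (E[X])^2 = 234/11 - (40/11)^2 = 974/121

974/121


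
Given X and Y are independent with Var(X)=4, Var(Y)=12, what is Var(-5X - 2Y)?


Independence => Cov(X,Y)=0
Var(-5X - 2Y) = (-5)^2*Var(X) + (-2)^2*Var(Y)
= 25*4 + 4*12 = 148

148


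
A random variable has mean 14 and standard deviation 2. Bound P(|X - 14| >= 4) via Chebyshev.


k = 4/2 = 2
Chebyshev: P(|X-mu| >= k*sigma) <= 1/k^2 = 1/2^2 = 1/4

1/4


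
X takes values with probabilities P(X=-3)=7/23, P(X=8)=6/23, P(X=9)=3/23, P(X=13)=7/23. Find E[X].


E[X] = sum(x * P(x))
= -3*7/23 + 8*6/23 + 9*3/23 + 13*7/23
= 145/23

145/23


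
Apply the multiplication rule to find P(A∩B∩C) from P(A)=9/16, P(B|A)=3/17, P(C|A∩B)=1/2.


P(A∩B∩C) = P(A) * P(B|A) * P(C|A∩B)
= 9/16 * 3/17 * 1/2
= 27/272 * 1/2 = 27/544

27/544


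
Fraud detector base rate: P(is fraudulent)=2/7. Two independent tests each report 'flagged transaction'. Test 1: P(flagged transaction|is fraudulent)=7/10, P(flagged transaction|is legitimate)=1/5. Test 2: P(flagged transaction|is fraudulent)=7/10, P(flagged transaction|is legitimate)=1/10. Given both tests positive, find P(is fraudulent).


After test 1: P(+) = 7/10*2/7 + 1/5*5/7 = 12/35
P(B|+) = (1/5)/(12/35) = 7/12
After test 2 (use post1 as new prior): P(+) = 7/10*7/12 + 1/10*5/12 = 9/20
P(B|+,+) = (49/120)/(9/20) = 49/54

49/54


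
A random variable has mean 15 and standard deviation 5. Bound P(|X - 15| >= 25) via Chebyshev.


k = 25/5 = 5
Chebyshev: P(|X-mu| >= k*sigma) <= 1/k^2 = 1/5^2 = 1/25

1/25


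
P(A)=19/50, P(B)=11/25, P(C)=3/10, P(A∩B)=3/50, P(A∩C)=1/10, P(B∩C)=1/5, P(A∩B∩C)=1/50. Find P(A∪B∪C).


P(A∪B∪C) = P(A)+P(B)+P(C) - P(AB)-P(AC)-P(BC) + P(ABC)
= 19/50+11/25+3/10 - 3/50-1/10-1/5 + 1/50
= 39/50

39/50


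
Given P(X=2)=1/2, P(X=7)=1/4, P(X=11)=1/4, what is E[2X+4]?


E[2X+4] = sum(g(x)*P(x))
= 8*1/2 + 18*1/4 + 26*1/4
= 15

15


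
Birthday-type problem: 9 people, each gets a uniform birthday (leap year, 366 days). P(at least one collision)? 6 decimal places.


P(all different) = prod((366-i)/366 for i=0..8) = 0.905624
P(at least one match) = 1 - 0.905624 = 0.094376

0.094376


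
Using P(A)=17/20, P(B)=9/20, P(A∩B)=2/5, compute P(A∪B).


P(A∪B) = P(A) + P(B) - P(A∩B)
= 17/20 + 9/20 - 2/5 = 9/10

9/10


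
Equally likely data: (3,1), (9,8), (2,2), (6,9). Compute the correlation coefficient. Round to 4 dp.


Cov(X,Y) = 8.2500, Var(X) = 7.5000, Var(Y) = 12.5000
rho = Cov/(sqrt(VarX)*sqrt(VarY)) = 0.8521

0.8521


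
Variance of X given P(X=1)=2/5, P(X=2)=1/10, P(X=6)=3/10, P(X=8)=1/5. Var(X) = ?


E[X] = 4, E[X^2] = 122/5
Var(X) = E[X^2] - (E[X])^2 = 122/5 - (4)^2 = 42/5

42/5


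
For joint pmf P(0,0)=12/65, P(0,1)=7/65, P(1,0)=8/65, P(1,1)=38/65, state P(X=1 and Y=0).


Read from table: P(X=1, Y=0) = 8/65

8/65


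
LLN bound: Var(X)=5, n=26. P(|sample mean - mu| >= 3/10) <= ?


Var(Xbar) = Var(X)/n = 5/26
Chebyshev: P(|Xbar-mu| >= 3/10) <= Var(Xbar)/(3/10)^2 = (5/26)/(9/100) = 250/117
Bound exceeds 1, so trivial bound: 1

1


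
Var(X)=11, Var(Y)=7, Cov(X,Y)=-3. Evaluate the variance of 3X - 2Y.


Var(3X - 2Y) = 3^2*Var(X) + (-2)^2*Var(Y) + 2*3*(-2)*Cov(X,Y)
= 9*11 + 4*7 - 12*(-3)
= 99 + 28 + 36 = 163

163


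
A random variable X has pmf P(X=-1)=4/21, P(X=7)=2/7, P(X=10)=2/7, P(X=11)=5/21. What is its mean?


E[X] = sum(x * P(x))
= -1*4/21 + 7*2/7 + 10*2/7 + 11*5/21
= 51/7

51/7


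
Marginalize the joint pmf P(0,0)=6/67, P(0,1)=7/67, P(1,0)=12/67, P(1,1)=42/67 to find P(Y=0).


P(Y=0) = P(0,0)+P(1,0) = 6/67 + 12/67 = 18/67

18/67


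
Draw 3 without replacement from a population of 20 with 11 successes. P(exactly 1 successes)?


P(X=1) = C(11,1)*C(9,2) / C(20,3)
= 11*36 / 1140
= 396/1140 = 33/95

33/95


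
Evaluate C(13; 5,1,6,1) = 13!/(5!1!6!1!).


13! = 6227020800
Denominator: 5!=120 * 1!=1 * 6!=720 * 1!=1
Coefficient = 6227020800 / 86400 = 72072

72072


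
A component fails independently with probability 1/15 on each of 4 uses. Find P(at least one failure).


P(at least one) = 1 - P(none)
P(none) = (1 - 1/15)^4 = (14/15)^4 = 38416/50625
P(at least one) = 1 - 38416/50625 = 12209/50625

12209/50625


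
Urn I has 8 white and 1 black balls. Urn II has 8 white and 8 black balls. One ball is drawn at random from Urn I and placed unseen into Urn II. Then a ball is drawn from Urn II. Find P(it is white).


P(transfer white) = 8/9; P(transfer black) = 1/9
If white transferred: Urn II has 9 white of 17, so P(white|white moved) = 9/17
If black transferred: Urn II has 8 white of 17, so P(white|black moved) = 8/17
By total probability: P(white) = 8/9*9/17 + 1/9*8/17 = 80/153

80/153


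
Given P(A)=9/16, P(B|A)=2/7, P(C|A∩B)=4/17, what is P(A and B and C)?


P(A∩B∩C) = P(A) * P(B|A) * P(C|A∩B)
= 9/16 * 2/7 * 4/17
= 9/56 * 4/17 = 9/238

9/238


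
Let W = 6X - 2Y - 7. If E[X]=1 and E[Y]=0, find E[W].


E[6X - 2Y - 7] = 6*E[X] - 2*E[Y] - 7
= (6)*(1) + (-2)*(0) + (-7)
= 6 + 0 - 7 = -1

-1


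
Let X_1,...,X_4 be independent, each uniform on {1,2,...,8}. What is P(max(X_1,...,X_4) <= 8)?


P(max <= 8) = P(all X_i <= 8) = (P(X_1 <= 8))^4
= (8/8)^4 = 1^4 = 1

1


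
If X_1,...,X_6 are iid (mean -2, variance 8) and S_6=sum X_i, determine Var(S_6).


By independence, Var(S_n) = n*Var(X_1) = 6*8 = 48

48


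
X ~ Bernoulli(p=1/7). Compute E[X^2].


For Bernoulli: X in {0,1}
E[X^2] = 0^2*(1-1/7) + 1^2*1/7 = 1/7

1/7


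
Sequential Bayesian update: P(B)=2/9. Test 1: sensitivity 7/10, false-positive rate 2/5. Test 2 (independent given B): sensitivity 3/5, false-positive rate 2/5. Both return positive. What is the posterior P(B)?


After test 1: P(+) = 7/10*2/9 + 2/5*7/9 = 7/15
P(B|+) = (7/45)/(7/15) = 1/3
After test 2 (use post1 as new prior): P(+) = 3/5*1/3 + 2/5*2/3 = 7/15
P(B|+,+) = (1/5)/(7/15) = 3/7

3/7


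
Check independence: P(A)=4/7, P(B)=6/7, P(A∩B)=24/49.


P(A)*P(B) = 4/7*6/7 = 24/49
P(A∩B) = 24/49, which equals P(A)P(B), so independent

Yes, A and B are independent


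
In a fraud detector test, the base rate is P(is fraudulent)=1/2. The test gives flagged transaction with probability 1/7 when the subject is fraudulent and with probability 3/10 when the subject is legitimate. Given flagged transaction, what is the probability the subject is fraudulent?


P(A) = P(A|B)P(B) + P(A|B')P(B') = 1/7*1/2 + 3/10*1/2 = 31/140
P(B|A) = P(A|B)P(B)/P(A) = (1/14)/(31/140) = 10/31

10/31


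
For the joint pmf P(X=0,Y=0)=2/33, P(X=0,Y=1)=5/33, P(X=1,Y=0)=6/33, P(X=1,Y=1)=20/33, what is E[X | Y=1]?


P(Y=1) = 25/33
E[X|Y=1] = (0*5 + 1*20)/25 = 20/25 = 4/5

4/5


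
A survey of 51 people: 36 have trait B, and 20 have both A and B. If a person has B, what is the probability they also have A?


P(A|B) = P(A∩B)/P(B) = (20/51)/(36/51) = 20/36 = 5/9

5/9


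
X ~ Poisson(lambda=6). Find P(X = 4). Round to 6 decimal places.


P(X=4) = e^(-6) * 6^4 / 4!
≈ 0.002478752177 * 1296 / 24
≈ 0.133853

0.133853


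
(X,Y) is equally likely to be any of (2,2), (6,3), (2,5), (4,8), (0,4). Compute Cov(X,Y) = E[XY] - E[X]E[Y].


E[X]=14/5, E[Y]=22/5, E[XY]=64/5
Cov(X,Y) = E[XY] - E[X]E[Y] = 64/5 - 14/5*22/5 = 12/25

12/25


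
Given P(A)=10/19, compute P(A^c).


P(A') = 1 - P(A) = 1 - 10/19 = 9/19

9/19


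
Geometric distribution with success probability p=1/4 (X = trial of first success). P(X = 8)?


P(X=8) = (1-p)^7 * p = (3/4)^7 * 1/4
= 2187/16384 * 1/4 = 2187/65536

2187/65536


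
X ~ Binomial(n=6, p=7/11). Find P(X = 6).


P(X=6) = C(6,6) * p^6 * (1-p)^0
= 1 * 117649/1771561 * 1
= 117649/1771561

117649/1771561


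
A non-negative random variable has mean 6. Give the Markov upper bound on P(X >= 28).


Markov: P(X >= a) <= E[X]/a
P(X >= 28) <= 6/28 = 3/14

3/14


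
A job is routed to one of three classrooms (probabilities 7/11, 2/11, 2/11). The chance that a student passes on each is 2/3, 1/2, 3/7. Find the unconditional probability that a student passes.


P(A) = P(A|B1)P(B1) + P(A|B2)P(B2) + P(A|B3)P(B3)
= 2/3*7/11 + 1/2*2/11 + 3/7*2/11
= 14/33 + 1/11 + 6/77 = 137/231

137/231


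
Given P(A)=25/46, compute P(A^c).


P(A') = 1 - P(A) = 1 - 25/46 = 21/46

21/46


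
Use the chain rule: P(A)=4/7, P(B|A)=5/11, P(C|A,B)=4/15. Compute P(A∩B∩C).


P(A∩B∩C) = P(A) * P(B|A) * P(C|A∩B)
= 4/7 * 5/11 * 4/15
= 20/77 * 4/15 = 16/231

16/231


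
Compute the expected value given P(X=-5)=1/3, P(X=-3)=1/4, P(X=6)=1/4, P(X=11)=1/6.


E[X] = sum(x * P(x))
= -5*1/3 - 3*1/4 + 6*1/4 + 11*1/6
= 11/12

11/12


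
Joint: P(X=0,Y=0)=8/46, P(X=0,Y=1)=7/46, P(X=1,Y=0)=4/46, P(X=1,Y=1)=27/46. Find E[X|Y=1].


P(Y=1) = 34/46
E[X|Y=1] = (0*7 + 1*27)/34 = 27/34

27/34


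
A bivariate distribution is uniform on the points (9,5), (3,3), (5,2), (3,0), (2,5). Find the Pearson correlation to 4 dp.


Cov(X,Y) = 1.6000, Var(X) = 6.2400, Var(Y) = 3.6000
rho = Cov/(sqrt(VarX)*sqrt(VarY)) = 0.3376

0.3376


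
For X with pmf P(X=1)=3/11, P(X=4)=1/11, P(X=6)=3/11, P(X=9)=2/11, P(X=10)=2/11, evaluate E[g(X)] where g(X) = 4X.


E[4X] = sum(g(x)*P(x))
= 4*3/11 + 16*1/11 + 24*3/11 + 36*2/11 + 40*2/11
= 252/11

252/11


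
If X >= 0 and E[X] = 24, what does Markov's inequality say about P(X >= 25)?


Markov: P(X >= a) <= E[X]/a
P(X >= 25) <= 24/25

24/25


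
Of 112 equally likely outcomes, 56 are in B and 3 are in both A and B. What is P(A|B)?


P(A|B) = P(A∩B)/P(B) = (3/112)/(56/112) = 3/56

3/56


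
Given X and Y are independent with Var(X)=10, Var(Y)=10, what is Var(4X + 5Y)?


Independence => Cov(X,Y)=0
Var(4X + 5Y) = 4^2*Var(X) + 5^2*Var(Y)
= 16*10 + 25*10 = 410

410


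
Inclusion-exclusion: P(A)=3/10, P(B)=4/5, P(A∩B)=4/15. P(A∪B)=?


P(A∪B) = P(A) + P(B) - P(A∩B)
= 3/10 + 4/5 - 4/15 = 5/6

5/6


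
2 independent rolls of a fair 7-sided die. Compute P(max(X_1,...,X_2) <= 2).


P(max <= 2) = P(all X_i <= 2) = (P(X_1 <= 2))^2
= (2/7)^2 = 4/49

4/49


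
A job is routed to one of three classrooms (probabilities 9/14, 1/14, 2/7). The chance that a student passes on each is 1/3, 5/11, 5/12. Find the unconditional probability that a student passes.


P(A) = P(A|B1)P(B1) + P(A|B2)P(B2) + P(A|B3)P(B3)
= 1/3*9/14 + 5/11*1/14 + 5/12*2/7
= 3/14 + 5/154 + 5/42 = 169/462

169/462


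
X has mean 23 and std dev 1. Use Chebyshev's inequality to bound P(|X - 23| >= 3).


k = 3/1 = 3
Chebyshev: P(|X-mu| >= k*sigma) <= 1/k^2 = 1/3^2 = 1/9

1/9


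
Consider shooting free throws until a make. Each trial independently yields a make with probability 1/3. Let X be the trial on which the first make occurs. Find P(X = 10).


P(X=10) = (1-p)^9 * p = (2/3)^9 * 1/3
= 512/19683 * 1/3 = 512/59049

512/59049


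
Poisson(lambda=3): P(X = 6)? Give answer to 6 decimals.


P(X=6) = e^(-3) * 3^6 / 6!
≈ 0.04978706837 * 729 / 720
≈ 0.050409

0.050409


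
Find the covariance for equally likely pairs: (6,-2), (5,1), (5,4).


E[X]=16/3, E[Y]=1, E[XY]=13/3
Cov(X,Y) = E[XY] - E[X]E[Y] = 13/3 - 16/3*1 = -1

-1


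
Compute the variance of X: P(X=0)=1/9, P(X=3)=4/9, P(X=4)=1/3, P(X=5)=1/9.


E[X] = 29/9, E[X^2] = 109/9
Var(X) = E[X^2] - (E[X])^2 = 109/9 - (29/9)^2 = 140/81

140/81


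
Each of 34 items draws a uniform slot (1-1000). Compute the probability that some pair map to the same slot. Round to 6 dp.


P(all different) = prod((1000-i)/1000 for i=0..33) = 0.567014
P(at least one match) = 1 - 0.567014 = 0.432986

0.432986


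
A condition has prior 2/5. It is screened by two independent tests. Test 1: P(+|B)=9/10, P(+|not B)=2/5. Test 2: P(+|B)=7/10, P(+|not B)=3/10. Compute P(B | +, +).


After test 1: P(+) = 9/10*2/5 + 2/5*3/5 = 3/5
P(B|+) = (9/25)/(3/5) = 3/5
After test 2 (use post1 as new prior): P(+) = 7/10*3/5 + 3/10*2/5 = 27/50
P(B|+,+) = (21/50)/(27/50) = 7/9

7/9


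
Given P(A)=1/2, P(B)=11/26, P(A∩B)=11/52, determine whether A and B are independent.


P(A)*P(B) = 1/2*11/26 = 11/52
P(A∩B) = 11/52, which equals P(A)P(B), so independent

Yes, A and B are independent


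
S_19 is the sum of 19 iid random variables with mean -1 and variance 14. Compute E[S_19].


E[S_n] = n*E[X_1] = 19*-1 = -19

-19


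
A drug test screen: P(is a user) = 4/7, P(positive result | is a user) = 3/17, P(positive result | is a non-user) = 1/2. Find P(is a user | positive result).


P(A) = P(A|B)P(B) + P(A|B')P(B') = 3/17*4/7 + 1/2*3/7 = 75/238
P(B|A) = P(A|B)P(B)/P(A) = (12/119)/(75/238) = 8/25

8/25


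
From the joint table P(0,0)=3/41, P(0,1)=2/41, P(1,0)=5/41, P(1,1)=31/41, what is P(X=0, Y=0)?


Read from table: P(X=0, Y=0) = 3/41

3/41


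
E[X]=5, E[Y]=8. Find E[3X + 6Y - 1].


E[3X + 6Y - 1] = 3*E[X] + 6*E[Y] - 1
= (3)*(5) + (6)*(8) + (-1)
= 15 + 48 - 1 = 62

62


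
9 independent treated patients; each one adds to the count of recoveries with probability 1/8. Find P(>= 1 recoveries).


P(at least one) = 1 - P(none)
P(none) = (1 - 1/8)^9 = (7/8)^9 = 40353607/134217728
P(at least one) = 1 - 40353607/134217728 = 93864121/134217728

93864121/134217728


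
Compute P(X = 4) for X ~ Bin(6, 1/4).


P(X=4) = C(6,4) * p^4 * (1-p)^2
= 15 * 1/256 * 9/16
= 135/4096

135/4096


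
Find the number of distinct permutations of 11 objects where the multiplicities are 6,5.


11! = 39916800
Denominator: 6!=720 * 5!=120
Coefficient = 39916800 / 86400 = 462

462


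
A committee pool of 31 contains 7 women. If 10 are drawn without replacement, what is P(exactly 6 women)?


P(X=6) = C(7,6)*C(24,4) / C(31,10)
= 7*10626 / 44352165
= 74382/44352165 = 98/58435

98/58435


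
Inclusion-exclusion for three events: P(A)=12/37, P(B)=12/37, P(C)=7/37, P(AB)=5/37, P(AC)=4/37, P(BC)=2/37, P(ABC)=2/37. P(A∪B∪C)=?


P(A∪B∪C) = P(A)+P(B)+P(C) - P(AB)-P(AC)-P(BC) + P(ABC)
= 12/37+12/37+7/37 - 5/37-4/37-2/37 + 2/37
= 22/37

22/37


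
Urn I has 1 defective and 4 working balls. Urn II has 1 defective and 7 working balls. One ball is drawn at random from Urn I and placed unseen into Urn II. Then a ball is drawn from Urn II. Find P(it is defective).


P(transfer defective) = 1/5; P(transfer working) = 4/5
If defective transferred: Urn II has 2 defective of 9, so P(defective|defective moved) = 2/9
If working transferred: Urn II has 1 defective of 9, so P(defective|working moved) = 1/9
By total probability: P(defective) = 1/5*2/9 + 4/5*1/9 = 2/15

2/15


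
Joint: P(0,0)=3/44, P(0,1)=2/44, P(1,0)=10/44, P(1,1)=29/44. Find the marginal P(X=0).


P(X=0) = P(0,0)+P(0,1) = 3/44 + 2/44 = 5/44

5/44


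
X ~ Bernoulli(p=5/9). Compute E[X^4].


For Bernoulli: X in {0,1}
E[X^4] = 0^4*(1-5/9) + 1^4*5/9 = 5/9

5/9


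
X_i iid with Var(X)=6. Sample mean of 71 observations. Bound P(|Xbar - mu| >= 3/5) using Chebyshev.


Var(Xbar) = Var(X)/n = 6/71
Chebyshev: P(|Xbar-mu| >= 3/5) <= Var(Xbar)/(3/5)^2 = (6/71)/(9/25) = 50/213

50/213


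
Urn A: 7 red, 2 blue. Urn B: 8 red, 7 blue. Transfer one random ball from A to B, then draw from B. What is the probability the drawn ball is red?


P(transfer red) = 7/9; P(transfer blue) = 2/9
If red transferred: Urn II has 9 red of 16, so P(red|red moved) = 9/16
If blue transferred: Urn II has 8 red of 16, so P(red|blue moved) = 1/2
By total probability: P(red) = 7/9*9/16 + 2/9*1/2 = 79/144

79/144


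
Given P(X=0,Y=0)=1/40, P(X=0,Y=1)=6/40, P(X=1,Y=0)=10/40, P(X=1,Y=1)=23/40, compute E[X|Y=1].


P(Y=1) = 29/40
E[X|Y=1] = (0*6 + 1*23)/29 = 23/29

23/29


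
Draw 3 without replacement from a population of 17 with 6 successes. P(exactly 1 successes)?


P(X=1) = C(6,1)*C(11,2) / C(17,3)
= 6*55 / 680
= 330/680 = 33/68

33/68


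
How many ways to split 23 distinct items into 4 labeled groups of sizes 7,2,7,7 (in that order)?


23! = 25852016738884976640000
Denominator: 7!=5040 * 2!=2 * 7!=5040 * 7!=5040
Coefficient = 25852016738884976640000 / 256048128000 = 100965458880

100965458880


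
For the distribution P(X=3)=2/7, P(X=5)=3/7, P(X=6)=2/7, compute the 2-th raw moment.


E[X^2] = sum(x^2 * P(x))
= 9*2/7 + 25*3/7 + 36*2/7
= 165/7

165/7


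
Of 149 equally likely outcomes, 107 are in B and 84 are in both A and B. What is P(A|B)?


P(A|B) = P(A∩B)/P(B) = (84/149)/(107/149) = 84/107

84/107


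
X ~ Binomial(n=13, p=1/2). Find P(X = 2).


P(X=2) = C(13,2) * p^2 * (1-p)^11
= 78 * 1/4 * 1/2048
= 39/4096

39/4096


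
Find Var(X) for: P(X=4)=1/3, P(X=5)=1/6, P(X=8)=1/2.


E[X] = 37/6, E[X^2] = 83/2
Var(X) = E[X^2] - (E[X])^2 = 83/2 - (37/6)^2 = 125/36

125/36


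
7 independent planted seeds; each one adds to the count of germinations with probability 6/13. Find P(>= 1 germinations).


P(at least one) = 1 - P(none)
P(none) = (1 - 6/13)^7 = (7/13)^7 = 823543/62748517
P(at least one) = 1 - 823543/62748517 = 61924974/62748517

61924974/62748517


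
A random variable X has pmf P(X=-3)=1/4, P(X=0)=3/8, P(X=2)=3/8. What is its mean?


E[X] = sum(x * P(x))
= -3*1/4 + 0*3/8 + 2*3/8
= 0

0


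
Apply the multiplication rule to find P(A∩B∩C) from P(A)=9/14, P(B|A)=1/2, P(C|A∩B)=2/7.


P(A∩B∩C) = P(A) * P(B|A) * P(C|A∩B)
= 9/14 * 1/2 * 2/7
= 9/28 * 2/7 = 9/98

9/98


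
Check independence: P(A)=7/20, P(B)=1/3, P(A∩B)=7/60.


P(A)*P(B) = 7/20*1/3 = 7/60
P(A∩B) = 7/60, which equals P(A)P(B), so independent

Yes, A and B are independent


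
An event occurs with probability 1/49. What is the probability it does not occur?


P(A') = 1 - P(A) = 1 - 1/49 = 48/49

48/49


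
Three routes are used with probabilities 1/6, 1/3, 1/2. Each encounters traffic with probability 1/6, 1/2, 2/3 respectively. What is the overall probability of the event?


P(A) = P(A|B1)P(B1) + P(A|B2)P(B2) + P(A|B3)P(B3)
= 1/6*1/6 + 1/2*1/3 + 2/3*1/2
= 1/36 + 1/6 + 1/3 = 19/36

19/36


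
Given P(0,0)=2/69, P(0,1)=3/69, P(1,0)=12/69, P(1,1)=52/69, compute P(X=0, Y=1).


Read from table: P(X=0, Y=1) = 3/69 = 1/23

1/23


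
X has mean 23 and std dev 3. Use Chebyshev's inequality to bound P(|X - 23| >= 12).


k = 12/3 = 4
Chebyshev: P(|X-mu| >= k*sigma) <= 1/k^2 = 1/4^2 = 1/16

1/16


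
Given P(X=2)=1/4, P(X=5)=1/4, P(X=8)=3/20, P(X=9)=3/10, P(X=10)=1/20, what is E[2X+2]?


E[2X+2] = sum(g(x)*P(x))
= 6*1/4 + 12*1/4 + 18*3/20 + 20*3/10 + 22*1/20
= 143/10

143/10


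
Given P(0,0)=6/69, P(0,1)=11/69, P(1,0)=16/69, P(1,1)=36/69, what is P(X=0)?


P(X=0) = P(0,0)+P(0,1) = 6/69 + 11/69 = 17/69

17/69


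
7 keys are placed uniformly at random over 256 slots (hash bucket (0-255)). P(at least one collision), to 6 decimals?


P(all different) = prod((256-i)/256 for i=0..6) = 0.920596
P(at least one match) = 1 - 0.920596 = 0.079404

0.079404


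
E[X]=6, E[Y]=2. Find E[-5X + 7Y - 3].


E[-5X + 7Y - 3] = -5*E[X] + 7*E[Y] - 3
= (-5)*(6) + (7)*(2) + (-3)
= -30 + 14 - 3 = -19

-19


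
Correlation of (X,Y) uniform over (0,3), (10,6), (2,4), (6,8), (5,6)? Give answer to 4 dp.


Cov(X,Y) = 4.3600, Var(X) = 11.8400, Var(Y) = 3.0400
rho = Cov/(sqrt(VarX)*sqrt(VarY)) = 0.7267

0.7267


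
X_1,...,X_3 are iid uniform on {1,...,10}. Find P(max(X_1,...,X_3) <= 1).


P(max <= 1) = P(all X_i <= 1) = (P(X_1 <= 1))^3
= (1/10)^3 = 1/1000

1/1000


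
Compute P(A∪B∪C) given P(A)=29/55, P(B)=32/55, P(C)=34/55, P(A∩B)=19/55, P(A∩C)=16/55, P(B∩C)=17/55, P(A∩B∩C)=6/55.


P(A∪B∪C) = P(A)+P(B)+P(C) - P(AB)-P(AC)-P(BC) + P(ABC)
= 29/55+32/55+34/55 - 19/55-16/55-17/55 + 6/55
= 49/55

49/55


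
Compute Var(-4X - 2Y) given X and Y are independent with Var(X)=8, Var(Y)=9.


Independence => Cov(X,Y)=0
Var(-4X - 2Y) = (-4)^2*Var(X) + (-2)^2*Var(Y)
= 16*8 + 4*9 = 164

164


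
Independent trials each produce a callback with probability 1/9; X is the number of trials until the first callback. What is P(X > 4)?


P(X > 4) = P(first 4 trials all fail) = (1-p)^4 = (8/9)^4 = 4096/6561

4096/6561


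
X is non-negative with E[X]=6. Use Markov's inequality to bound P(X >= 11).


Markov: P(X >= a) <= E[X]/a
P(X >= 11) <= 6/11

6/11


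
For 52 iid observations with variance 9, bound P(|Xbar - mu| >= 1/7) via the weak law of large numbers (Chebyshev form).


Var(Xbar) = Var(X)/n = 9/52
Chebyshev: P(|Xbar-mu| >= 1/7) <= Var(Xbar)/(1/7)^2 = (9/52)/(1/49) = 441/52
Bound exceeds 1, so trivial bound: 1

1


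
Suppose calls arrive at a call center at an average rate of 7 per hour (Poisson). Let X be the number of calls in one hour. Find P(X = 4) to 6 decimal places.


P(X=4) = e^(-7) * 7^4 / 4!
≈ 0.0009118819656 * 2401 / 24
≈ 0.091226

0.091226


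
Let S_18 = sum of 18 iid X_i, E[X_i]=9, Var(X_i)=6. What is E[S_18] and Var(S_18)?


E[S_n] = n*mu = 18*9 = 162
Var(S_n) = n*sigma^2 = 18*6 = 108

E[S_18]=162, Var(S_18)=108


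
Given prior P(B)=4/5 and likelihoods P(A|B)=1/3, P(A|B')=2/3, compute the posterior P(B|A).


P(A) = P(A|B)P(B) + P(A|B')P(B') = 1/3*4/5 + 2/3*1/5 = 2/5
P(B|A) = P(A|B)P(B)/P(A) = (4/15)/(2/5) = 2/3

2/3


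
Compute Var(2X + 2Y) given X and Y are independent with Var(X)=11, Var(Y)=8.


Independence => Cov(X,Y)=0
Var(2X + 2Y) = 2^2*Var(X) + 2^2*Var(Y)
= 4*11 + 4*8 = 76

76


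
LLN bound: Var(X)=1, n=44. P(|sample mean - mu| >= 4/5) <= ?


Var(Xbar) = Var(X)/n = 1/44
Chebyshev: P(|Xbar-mu| >= 4/5) <= Var(Xbar)/(4/5)^2 = (1/44)/(16/25) = 25/704

25/704


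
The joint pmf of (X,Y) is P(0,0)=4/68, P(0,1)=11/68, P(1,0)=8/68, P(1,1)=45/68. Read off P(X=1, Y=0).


Read from table: P(X=1, Y=0) = 8/68 = 2/17

2/17


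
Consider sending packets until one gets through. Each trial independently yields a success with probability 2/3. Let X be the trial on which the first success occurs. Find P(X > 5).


P(X > 5) = P(first 5 trials all fail) = (1-p)^5 = (1/3)^5 = 1/243

1/243


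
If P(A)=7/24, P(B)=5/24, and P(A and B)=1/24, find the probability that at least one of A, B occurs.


P(A∪B) = P(A) + P(B) - P(A∩B)
= 7/24 + 5/24 - 1/24 = 11/24

11/24


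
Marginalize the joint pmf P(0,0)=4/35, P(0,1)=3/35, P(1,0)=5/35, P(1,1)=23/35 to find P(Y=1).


P(Y=1) = P(0,1)+P(1,1) = 3/35 + 23/35 = 26/35

26/35


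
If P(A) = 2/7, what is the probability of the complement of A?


P(A') = 1 - P(A) = 1 - 2/7 = 5/7

5/7


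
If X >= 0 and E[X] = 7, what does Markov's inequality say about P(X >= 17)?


Markov: P(X >= a) <= E[X]/a
P(X >= 17) <= 7/17

7/17


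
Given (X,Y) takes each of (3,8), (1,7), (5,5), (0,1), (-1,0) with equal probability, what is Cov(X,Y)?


E[X]=8/5, E[Y]=21/5, E[XY]=56/5
Cov(X,Y) = E[XY] - E[X]E[Y] = 56/5 - 8/5*21/5 = 112/25

112/25


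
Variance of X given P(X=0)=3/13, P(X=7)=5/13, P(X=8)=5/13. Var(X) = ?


E[X] = 75/13, E[X^2] = 565/13
Var(X) = E[X^2] - (E[X])^2 = 565/13 - (75/13)^2 = 1720/169

1720/169


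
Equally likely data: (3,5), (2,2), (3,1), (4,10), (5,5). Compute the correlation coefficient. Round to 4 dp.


Cov(X,Y) = 1.7600, Var(X) = 1.0400, Var(Y) = 9.8400
rho = Cov/(sqrt(VarX)*sqrt(VarY)) = 0.5502

0.5502


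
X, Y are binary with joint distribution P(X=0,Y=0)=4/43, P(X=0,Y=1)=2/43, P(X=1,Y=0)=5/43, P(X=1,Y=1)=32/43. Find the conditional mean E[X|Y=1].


P(Y=1) = 34/43
E[X|Y=1] = (0*2 + 1*32)/34 = 32/34 = 16/17

16/17


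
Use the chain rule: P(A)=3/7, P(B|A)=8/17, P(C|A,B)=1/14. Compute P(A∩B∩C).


P(A∩B∩C) = P(A) * P(B|A) * P(C|A∩B)
= 3/7 * 8/17 * 1/14
= 24/119 * 1/14 = 12/833

12/833


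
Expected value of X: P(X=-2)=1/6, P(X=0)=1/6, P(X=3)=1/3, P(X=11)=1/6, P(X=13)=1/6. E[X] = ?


E[X] = sum(x * P(x))
= -2*1/6 + 0*1/6 + 3*1/3 + 11*1/6 + 13*1/6
= 14/3

14/3


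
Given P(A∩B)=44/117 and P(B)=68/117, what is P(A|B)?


P(A|B) = P(A∩B)/P(B) = (44/117)/(68/117) = 44/68 = 11/17

11/17


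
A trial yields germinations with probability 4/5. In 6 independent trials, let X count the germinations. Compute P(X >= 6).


P(X>=6) = P(X=6)
= 4096/15625
= 4096/15625

4096/15625


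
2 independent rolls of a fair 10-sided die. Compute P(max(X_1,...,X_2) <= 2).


P(max <= 2) = P(all X_i <= 2) = (P(X_1 <= 2))^2
= (2/10)^2 = (1/5)^2 = 1/25

1/25


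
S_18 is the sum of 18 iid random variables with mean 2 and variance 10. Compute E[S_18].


E[S_n] = n*E[X_1] = 18*2 = 36

36


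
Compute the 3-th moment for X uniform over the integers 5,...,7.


E[X^3] = (1/3) * sum(x^3 for x=5..7)
= 684/3 = 228

228


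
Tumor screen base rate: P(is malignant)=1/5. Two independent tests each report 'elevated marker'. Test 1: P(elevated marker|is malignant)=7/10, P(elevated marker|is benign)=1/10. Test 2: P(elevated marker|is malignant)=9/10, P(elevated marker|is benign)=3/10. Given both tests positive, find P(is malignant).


After test 1: P(+) = 7/10*1/5 + 1/10*4/5 = 11/50
P(B|+) = (7/50)/(11/50) = 7/11
After test 2 (use post1 as new prior): P(+) = 9/10*7/11 + 3/10*4/11 = 15/22
P(B|+,+) = (63/110)/(15/22) = 21/25

21/25


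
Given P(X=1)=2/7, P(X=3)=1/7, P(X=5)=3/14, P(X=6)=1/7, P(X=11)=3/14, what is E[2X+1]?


E[2X+1] = sum(g(x)*P(x))
= 3*2/7 + 7*1/7 + 11*3/14 + 13*1/7 + 23*3/14
= 11

11


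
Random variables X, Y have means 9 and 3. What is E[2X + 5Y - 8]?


E[2X + 5Y - 8] = 2*E[X] + 5*E[Y] - 8
= (2)*(9) + (5)*(3) + (-8)
= 18 + 15 - 8 = 25

25


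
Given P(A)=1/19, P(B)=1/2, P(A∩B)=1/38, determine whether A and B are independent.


P(A)*P(B) = 1/19*1/2 = 1/38
P(A∩B) = 1/38, which equals P(A)P(B), so independent

Yes, A and B are independent


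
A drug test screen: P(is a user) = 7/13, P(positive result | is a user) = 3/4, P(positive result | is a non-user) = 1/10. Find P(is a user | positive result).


P(A) = P(A|B)P(B) + P(A|B')P(B') = 3/4*7/13 + 1/10*6/13 = 9/20
P(B|A) = P(A|B)P(B)/P(A) = (21/52)/(9/20) = 35/39

35/39


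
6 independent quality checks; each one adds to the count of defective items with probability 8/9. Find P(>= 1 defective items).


P(at least one) = 1 - P(none)
P(none) = (1 - 8/9)^6 = (1/9)^6 = 1/531441
P(at least one) = 1 - 1/531441 = 531440/531441

531440/531441


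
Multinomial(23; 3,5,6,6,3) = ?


23! = 25852016738884976640000
Denominator: 3!=6 * 5!=120 * 6!=720 * 6!=720 * 3!=6
Coefficient = 25852016738884976640000 / 2239488000 = 11543717465280

11543717465280


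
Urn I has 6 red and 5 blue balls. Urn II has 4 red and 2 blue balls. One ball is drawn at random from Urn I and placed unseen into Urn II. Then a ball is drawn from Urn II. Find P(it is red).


P(transfer red) = 6/11; P(transfer blue) = 5/11
If red transferred: Urn II has 5 red of 7, so P(red|red moved) = 5/7
If blue transferred: Urn II has 4 red of 7, so P(red|blue moved) = 4/7
By total probability: P(red) = 6/11*5/7 + 5/11*4/7 = 50/77

50/77


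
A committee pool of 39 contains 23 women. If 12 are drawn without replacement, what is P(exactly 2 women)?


P(X=2) = C(23,2)*C(16,10) / C(39,12)
= 253*8008 / 3910797436
= 2026024/3910797436 = 5566/10743949

5566/10743949


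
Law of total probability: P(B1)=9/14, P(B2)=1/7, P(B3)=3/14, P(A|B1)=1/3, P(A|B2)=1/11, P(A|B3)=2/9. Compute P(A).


P(A) = P(A|B1)P(B1) + P(A|B2)P(B2) + P(A|B3)P(B3)
= 1/3*9/14 + 1/11*1/7 + 2/9*3/14
= 3/14 + 1/77 + 1/21 = 127/462

127/462


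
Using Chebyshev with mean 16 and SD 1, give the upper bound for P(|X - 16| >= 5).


k = 5/1 = 5
Chebyshev: P(|X-mu| >= k*sigma) <= 1/k^2 = 1/5^2 = 1/25

1/25


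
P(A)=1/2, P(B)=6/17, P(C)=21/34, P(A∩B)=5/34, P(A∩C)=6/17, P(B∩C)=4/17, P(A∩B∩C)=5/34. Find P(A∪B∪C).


P(A∪B∪C) = P(A)+P(B)+P(C) - P(AB)-P(AC)-P(BC) + P(ABC)
= 1/2+6/17+21/34 - 5/34-6/17-4/17 + 5/34
= 15/17

15/17


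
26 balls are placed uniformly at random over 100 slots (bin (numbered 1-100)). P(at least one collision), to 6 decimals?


P(all different) = prod((100-i)/100 for i=0..25) = 0.028213
P(at least one match) = 1 - 0.028213 = 0.971787

0.971787


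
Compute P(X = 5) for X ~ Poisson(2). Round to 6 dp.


P(X=5) = e^(-2) * 2^5 / 5!
≈ 0.1353352832 * 32 / 120
≈ 0.036089

0.036089


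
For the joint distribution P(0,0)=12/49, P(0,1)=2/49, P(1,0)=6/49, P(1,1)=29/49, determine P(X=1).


P(X=1) = P(1,0)+P(1,1) = 6/49 + 29/49 = 35/49 = 5/7

5/7


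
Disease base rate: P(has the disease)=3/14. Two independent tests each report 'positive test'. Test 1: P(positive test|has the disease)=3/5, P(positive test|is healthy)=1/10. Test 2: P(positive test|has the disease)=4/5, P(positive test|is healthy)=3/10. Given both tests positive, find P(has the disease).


After test 1: P(+) = 3/5*3/14 + 1/10*11/14 = 29/140
P(B|+) = (9/70)/(29/140) = 18/29
After test 2 (use post1 as new prior): P(+) = 4/5*18/29 + 3/10*11/29 = 177/290
P(B|+,+) = (72/145)/(177/290) = 48/59

48/59


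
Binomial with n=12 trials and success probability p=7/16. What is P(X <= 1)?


P(X<=1) = P(X=0) + P(X=1)
= 282429536481/281474976710656 + 659002251789/70368744177664
= 2918438543637/281474976710656

2918438543637/281474976710656


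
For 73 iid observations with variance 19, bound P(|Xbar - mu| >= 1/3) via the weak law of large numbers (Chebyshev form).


Var(Xbar) = Var(X)/n = 19/73
Chebyshev: P(|Xbar-mu| >= 1/3) <= Var(Xbar)/(1/3)^2 = (19/73)/(1/9) = 171/73
Bound exceeds 1, so trivial bound: 1

1


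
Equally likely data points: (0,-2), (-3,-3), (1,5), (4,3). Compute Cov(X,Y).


E[X]=1/2, E[Y]=3/4, E[XY]=13/2
Cov(X,Y) = E[XY] - E[X]E[Y] = 13/2 - 1/2*3/4 = 49/8

49/8


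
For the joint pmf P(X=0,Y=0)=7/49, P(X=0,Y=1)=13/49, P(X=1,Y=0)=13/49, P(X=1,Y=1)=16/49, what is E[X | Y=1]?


P(Y=1) = 29/49
E[X|Y=1] = (0*13 + 1*16)/29 = 16/29

16/29


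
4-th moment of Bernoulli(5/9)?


For Bernoulli: X in {0,1}
E[X^4] = 0^4*(1-5/9) + 1^4*5/9 = 5/9

5/9


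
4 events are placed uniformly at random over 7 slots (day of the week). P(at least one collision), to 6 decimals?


P(all different) = prod((7-i)/7 for i=0..3) = 0.349854
P(at least one match) = 1 - 0.349854 = 0.650146

0.650146


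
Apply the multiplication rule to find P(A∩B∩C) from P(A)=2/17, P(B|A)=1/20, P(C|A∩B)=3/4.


P(A∩B∩C) = P(A) * P(B|A) * P(C|A∩B)
= 2/17 * 1/20 * 3/4
= 1/170 * 3/4 = 3/680

3/680


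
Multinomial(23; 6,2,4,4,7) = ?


23! = 25852016738884976640000
Denominator: 6!=720 * 2!=2 * 4!=24 * 4!=24 * 7!=5040
Coefficient = 25852016738884976640000 / 4180377600 = 6184134356400

6184134356400


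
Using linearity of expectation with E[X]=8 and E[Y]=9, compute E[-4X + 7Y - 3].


E[-4X + 7Y - 3] = -4*E[X] + 7*E[Y] - 3
= (-4)*(8) + (7)*(9) + (-3)
= -32 + 63 - 3 = 28

28


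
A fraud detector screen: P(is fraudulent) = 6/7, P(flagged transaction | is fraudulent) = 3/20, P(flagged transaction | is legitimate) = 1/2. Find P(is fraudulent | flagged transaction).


P(A) = P(A|B)P(B) + P(A|B')P(B') = 3/20*6/7 + 1/2*1/7 = 1/5
P(B|A) = P(A|B)P(B)/P(A) = (9/70)/(1/5) = 9/14

9/14


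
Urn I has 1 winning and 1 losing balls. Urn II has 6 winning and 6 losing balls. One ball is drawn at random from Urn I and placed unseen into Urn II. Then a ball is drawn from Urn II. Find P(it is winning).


P(transfer winning) = 1/2; P(transfer losing) = 1/2
If winning transferred: Urn II has 7 winning of 13, so P(winning|winning moved) = 7/13
If losing transferred: Urn II has 6 winning of 13, so P(winning|losing moved) = 6/13
By total probability: P(winning) = 1/2*7/13 + 1/2*6/13 = 1/2

1/2


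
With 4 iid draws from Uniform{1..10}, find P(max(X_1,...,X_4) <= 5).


P(max <= 5) = P(all X_i <= 5) = (P(X_1 <= 5))^4
= (5/10)^4 = (1/2)^4 = 1/16

1/16


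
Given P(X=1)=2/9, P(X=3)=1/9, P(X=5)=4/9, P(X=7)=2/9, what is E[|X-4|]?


E[|X-4|] = sum(g(x)*P(x))
= 3*2/9 + 1*1/9 + 1*4/9 + 3*2/9
= 17/9

17/9


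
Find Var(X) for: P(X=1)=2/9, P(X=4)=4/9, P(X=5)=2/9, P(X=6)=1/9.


E[X] = 34/9, E[X^2] = 152/9
Var(X) = E[X^2] - (E[X])^2 = 152/9 - (34/9)^2 = 212/81

212/81


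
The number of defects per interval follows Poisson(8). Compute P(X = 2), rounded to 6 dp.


P(X=2) = e^(-8) * 8^2 / 2!
≈ 0.0003354626279 * 64 / 2
≈ 0.010735

0.010735


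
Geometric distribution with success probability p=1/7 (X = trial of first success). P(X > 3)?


P(X > 3) = P(first 3 trials all fail) = (1-p)^3 = (6/7)^3 = 216/343

216/343


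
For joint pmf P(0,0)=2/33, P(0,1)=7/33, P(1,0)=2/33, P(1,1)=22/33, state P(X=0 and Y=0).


Read from table: P(X=0, Y=0) = 2/33

2/33


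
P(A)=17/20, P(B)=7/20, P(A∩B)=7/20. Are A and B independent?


P(A)*P(B) = 17/20*7/20 = 119/400
P(A∩B) = 7/20 != 119/400, so not independent

No, A and B are not independent


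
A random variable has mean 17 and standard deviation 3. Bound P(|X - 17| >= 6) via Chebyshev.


k = 6/3 = 2
Chebyshev: P(|X-mu| >= k*sigma) <= 1/k^2 = 1/2^2 = 1/4

1/4


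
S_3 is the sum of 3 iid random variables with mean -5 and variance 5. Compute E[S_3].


E[S_n] = n*E[X_1] = 3*-5 = -15

-15


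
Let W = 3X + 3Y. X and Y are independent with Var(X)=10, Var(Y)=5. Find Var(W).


Independence => Cov(X,Y)=0
Var(3X + 3Y) = 3^2*Var(X) + 3^2*Var(Y)
= 9*10 + 9*5 = 135

135


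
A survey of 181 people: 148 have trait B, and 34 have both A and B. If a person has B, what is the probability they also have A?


P(A|B) = P(A∩B)/P(B) = (34/181)/(148/181) = 34/148 = 17/74

17/74


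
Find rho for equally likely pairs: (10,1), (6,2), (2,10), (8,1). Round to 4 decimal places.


Cov(X,Y) = -10.2500, Var(X) = 8.7500, Var(Y) = 14.2500
rho = Cov/(sqrt(VarX)*sqrt(VarY)) = -0.9179

-0.9179


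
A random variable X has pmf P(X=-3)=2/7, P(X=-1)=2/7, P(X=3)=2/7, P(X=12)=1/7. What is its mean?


E[X] = sum(x * P(x))
= -3*2/7 - 1*2/7 + 3*2/7 + 12*1/7
= 10/7

10/7


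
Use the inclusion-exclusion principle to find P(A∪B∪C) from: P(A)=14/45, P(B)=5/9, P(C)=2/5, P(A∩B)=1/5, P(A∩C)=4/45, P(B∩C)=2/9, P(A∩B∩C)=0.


P(A∪B∪C) = P(A)+P(B)+P(C) - P(AB)-P(AC)-P(BC) + P(ABC)
= 14/45+5/9+2/5 - 1/5-4/45-2/9 + 0
= 34/45

34/45


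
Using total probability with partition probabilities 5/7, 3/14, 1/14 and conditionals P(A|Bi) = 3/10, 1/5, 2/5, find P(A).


P(A) = P(A|B1)P(B1) + P(A|B2)P(B2) + P(A|B3)P(B3)
= 3/10*5/7 + 1/5*3/14 + 2/5*1/14
= 3/14 + 3/70 + 1/35 = 2/7

2/7


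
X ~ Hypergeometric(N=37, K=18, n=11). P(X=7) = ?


P(X=7) = C(18,7)*C(19,4) / C(37,11)
= 31824*3876 / 854992152
= 123349824/854992152 = 33592/232841

33592/232841


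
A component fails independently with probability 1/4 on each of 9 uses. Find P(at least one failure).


P(at least one) = 1 - P(none)
P(none) = (1 - 1/4)^9 = (3/4)^9 = 19683/262144
P(at least one) = 1 - 19683/262144 = 242461/262144

242461/262144


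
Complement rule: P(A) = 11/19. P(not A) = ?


P(A') = 1 - P(A) = 1 - 11/19 = 8/19

8/19


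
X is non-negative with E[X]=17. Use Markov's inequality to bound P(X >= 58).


Markov: P(X >= a) <= E[X]/a
P(X >= 58) <= 17/58

17/58


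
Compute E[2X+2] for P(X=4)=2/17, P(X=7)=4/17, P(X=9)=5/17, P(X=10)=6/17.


E[2X+2] = sum(g(x)*P(x))
= 10*2/17 + 16*4/17 + 20*5/17 + 22*6/17
= 316/17

316/17


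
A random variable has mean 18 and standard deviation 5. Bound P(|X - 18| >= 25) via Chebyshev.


k = 25/5 = 5
Chebyshev: P(|X-mu| >= k*sigma) <= 1/k^2 = 1/5^2 = 1/25

1/25


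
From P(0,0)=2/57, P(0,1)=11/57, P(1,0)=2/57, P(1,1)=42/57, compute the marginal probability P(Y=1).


P(Y=1) = P(0,1)+P(1,1) = 11/57 + 42/57 = 53/57

53/57
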